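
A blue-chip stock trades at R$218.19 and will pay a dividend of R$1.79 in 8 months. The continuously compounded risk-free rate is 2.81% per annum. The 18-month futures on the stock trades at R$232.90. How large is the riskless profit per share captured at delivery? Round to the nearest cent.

PV(dividends) I = 1.79·e^(−0.0281·8/12) = 1.7568
Fair futures F* = (S − I)·e^(rT) = (218.19 − 1.7568)·e^0.042150 = 216.4332 × 1.043051 = 225.7509
Market R$232.90 > fair 225.7509: forward overpriced → cash-and-carry (borrow at r, buy the stock and collect the dividends, short the forward).
Profit at T = |F_mkt − F*| = |232.90 − 225.7509| = R$7.15 per share

R$7.15 per share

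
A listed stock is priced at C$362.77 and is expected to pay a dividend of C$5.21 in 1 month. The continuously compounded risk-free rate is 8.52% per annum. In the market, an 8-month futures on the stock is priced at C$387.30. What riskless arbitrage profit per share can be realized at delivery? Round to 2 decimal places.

C$8.80 per share

PV(dividends) I = 5.21·e^(−0.0852·1/12) = 5.1731
Fair futures F* = (S − I)·e^(rT) = (362.77 − 5.1731)·e^0.056800 = 357.5969 × 1.058444 = 378.4963
Market C$387.30 > fair 378.4963: forward overpriced → cash-and-carry (borrow at r, buy the stock and collect the dividends, short the forward).
Profit at T = |F_mkt − F*| = |387.30 − 378.4963| = C$8.80 per share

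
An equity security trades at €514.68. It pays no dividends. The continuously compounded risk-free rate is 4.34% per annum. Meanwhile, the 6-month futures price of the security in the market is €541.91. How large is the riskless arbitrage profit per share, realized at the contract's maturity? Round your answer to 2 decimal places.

Fair futures: F* = S·e^(carry·T), with carry = r = 0.0434
F* = 514.68 · e^(0.0434 × 6/12) = 514.68 · e^0.021700 = 514.68 × 1.021937 = €525.9705
Market €541.91 > fair €525.9705: forward overpriced → cash-and-carry (buy spot, short the forward).
At maturity, profit = |F_mkt − F*| = |541.91 − 525.9705| = €15.94 per share

€15.94 per share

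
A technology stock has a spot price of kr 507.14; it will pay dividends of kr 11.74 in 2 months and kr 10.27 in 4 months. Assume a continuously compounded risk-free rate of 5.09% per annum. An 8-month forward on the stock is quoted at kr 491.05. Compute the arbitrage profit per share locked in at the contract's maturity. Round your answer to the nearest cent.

kr 11.11 per share

PV(dividends) I = 11.74·e^(−0.0509·2/12) + 10.27·e^(−0.0509·4/12) = 21.7380
Fair forward F* = (S − I)·e^(rT) = (507.14 − 21.7380)·e^0.033933 = 485.4020 × 1.034515 = 502.1557
Market kr 491.05 < fair 502.1557: forward underpriced → reverse cash-and-carry (short the stock, invest proceeds at r, pay the dividends, go long the forward).
Profit at T = |F_mkt − F*| = |491.05 − 502.1557| = kr 11.11 per share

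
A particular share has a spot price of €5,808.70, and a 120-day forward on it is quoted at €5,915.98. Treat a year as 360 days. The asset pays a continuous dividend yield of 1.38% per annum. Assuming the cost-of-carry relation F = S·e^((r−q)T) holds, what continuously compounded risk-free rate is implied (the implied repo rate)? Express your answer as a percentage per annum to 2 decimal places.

6.87%

From F = S·e^((r−q)T): (r − q) = ln(F/S)/T
ln(5915.98/5808.70) = ln(1.018469) = 0.018301
(r − q) = 0.018301 / (120/360) = 0.054903
r = ln(F/S)/T + q = 0.054903 + 0.0138 = 0.068703
r = 6.87%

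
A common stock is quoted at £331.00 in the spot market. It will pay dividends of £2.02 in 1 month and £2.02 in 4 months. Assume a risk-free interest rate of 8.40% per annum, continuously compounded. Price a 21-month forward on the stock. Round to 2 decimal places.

PV(dividends) I = 2.02·e^(−0.0840·1/12) + 2.02·e^(−0.0840·4/12)
I = 2.0059 + 1.9642 = 3.9701
F = (S − I)·e^(rT) = (331.00 − 3.9701) · e^(0.0840·21/12)
= 327.0299 · e^0.147000 = 327.0299 × 1.158354 = £378.82

£378.82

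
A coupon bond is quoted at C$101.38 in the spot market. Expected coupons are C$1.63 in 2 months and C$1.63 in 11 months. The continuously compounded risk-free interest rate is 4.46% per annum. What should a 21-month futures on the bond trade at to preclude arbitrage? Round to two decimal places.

C$106.17

PV(coupons) I = 1.63·e^(−0.0446·2/12) + 1.63·e^(−0.0446·11/12)
I = 1.6179 + 1.5647 = 3.1826
F = (S − I)·e^(rT) = (101.38 − 3.1826) · e^(0.0446·21/12)
= 98.1974 · e^0.078050 = 98.1974 × 1.081177 = C$106.17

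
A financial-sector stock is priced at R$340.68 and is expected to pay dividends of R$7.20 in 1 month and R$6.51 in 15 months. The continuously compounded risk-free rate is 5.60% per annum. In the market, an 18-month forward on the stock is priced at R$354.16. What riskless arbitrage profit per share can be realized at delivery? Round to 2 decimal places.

R$1.98 per share

PV(dividends) I = 7.20·e^(−0.0560·1/12) + 6.51·e^(−0.0560·15/12) = 13.2364
Fair forward F* = (S − I)·e^(rT) = (340.68 − 13.2364)·e^0.084000 = 327.4436 × 1.087629 = 356.1372
Market R$354.16 < fair 356.1372: forward underpriced → reverse cash-and-carry (short the stock, invest proceeds at r, pay the dividends, go long the forward).
Profit at T = |F_mkt − F*| = |354.16 − 356.1372| = R$1.98 per share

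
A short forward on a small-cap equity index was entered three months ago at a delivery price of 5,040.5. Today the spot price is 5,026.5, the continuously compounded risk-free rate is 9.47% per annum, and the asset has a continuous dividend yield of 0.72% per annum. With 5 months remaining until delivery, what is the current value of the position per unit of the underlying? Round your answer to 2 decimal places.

-165.96

Current fair forward for the remaining 5 months: F = S·e^((r − q)·T), (r − q) = 0.0947 − 0.0072 = 0.0875
F = 5026.5 · e^(0.0875 × 5/12) = 5026.5 × 1.03713109 = 5213.1394
Value of long forward = (F − K)·e^(−rT) = (5213.1394 − 5040.5) · e^(−0.0947·5/12)
= 172.6394 × 0.96131001 = 165.96
Short position value = −(long value) = -165.96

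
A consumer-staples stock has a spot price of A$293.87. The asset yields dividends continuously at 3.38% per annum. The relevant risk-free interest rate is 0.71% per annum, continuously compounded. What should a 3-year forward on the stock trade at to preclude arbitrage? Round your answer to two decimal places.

A$271.25

F = S·e^((r − q)T) = 293.87 · e^((0.0071 − 0.0338) × 3)
= 293.87 · e^-0.080100 = 293.87 × 0.923024
F = A$271.25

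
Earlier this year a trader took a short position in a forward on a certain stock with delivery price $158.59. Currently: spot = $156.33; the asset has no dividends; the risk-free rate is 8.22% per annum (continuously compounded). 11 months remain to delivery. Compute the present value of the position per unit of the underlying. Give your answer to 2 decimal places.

Current fair forward for the remaining 11 months: F = S·e^(r·T), r = 0.0822
F = 156.33 · e^(0.0822 × 11/12) = 156.33 × 1.078261 = 168.5645
Value of long forward = (F − K)·e^(−rT) = (168.5645 − 158.59) · e^(−0.0822·11/12)
= 9.9745 × 0.927419 = 9.25
Short position value = −(long value) = -$9.25

-$9.25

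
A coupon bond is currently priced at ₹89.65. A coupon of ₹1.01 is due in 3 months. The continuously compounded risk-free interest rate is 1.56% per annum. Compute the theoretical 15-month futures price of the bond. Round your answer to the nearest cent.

PV(coupons) I = 1.01·e^(−0.0156·3/12)
I = 1.0061
F = (S − I)·e^(rT) = (89.65 − 1.0061) · e^(0.0156·15/12)
= 88.6439 · e^0.019500 = 88.6439 × 1.019691 = ₹90.39

₹90.39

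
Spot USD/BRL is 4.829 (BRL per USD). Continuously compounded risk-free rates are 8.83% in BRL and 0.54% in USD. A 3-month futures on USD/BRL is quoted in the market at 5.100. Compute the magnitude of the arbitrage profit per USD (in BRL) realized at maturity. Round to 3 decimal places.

Fair futures: F* = S·e^(carry·T), with carry = (r_BRL − r_USD) = 0.0883 − 0.0054 = 0.0829
F* = 4.829 · e^(0.0829 × 3/12) = 4.829 · e^0.020725 = 4.829 × 1.020941 = 4.9301
Market 5.100 > fair 4.9301: forward overpriced → cash-and-carry (buy spot, short the forward).
At maturity, profit = |F_mkt − F*| = |5.100 − 4.9301| = 0.170 per USD (in BRL)

0.170 per USD (in BRL)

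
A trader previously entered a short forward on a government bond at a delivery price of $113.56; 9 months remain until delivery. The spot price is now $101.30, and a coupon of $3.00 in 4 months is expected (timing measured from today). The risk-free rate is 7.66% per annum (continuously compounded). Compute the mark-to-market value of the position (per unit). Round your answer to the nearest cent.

PV(remaining coupons) I = 3.00·e^(−0.0766·4/12) = 2.9244
Current forward F = (S − I)·e^(rT) = (101.30 − 2.9244)·e^(0.0766·9/12) = 98.3756 × 1.059132 = 104.1927
Value (long) = (F − K)·e^(−rT) = (104.1927 − 113.56) × 0.944169 = -8.8443
Short position value = −(long value) = $8.84

$8.84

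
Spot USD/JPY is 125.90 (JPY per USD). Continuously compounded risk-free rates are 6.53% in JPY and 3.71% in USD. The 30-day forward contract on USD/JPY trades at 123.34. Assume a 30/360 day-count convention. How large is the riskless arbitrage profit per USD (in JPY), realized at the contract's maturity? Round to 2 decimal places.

Fair forward: F* = S·e^(carry·T), with carry = (r_JPY − r_USD) = 0.0653 − 0.0371 = 0.0282
F* = 125.90 · e^(0.0282 × 30/360) = 125.90 · e^0.002350 = 125.90 × 1.002353 = 126.1962
Market 123.34 < fair 126.1962: forward underpriced → reverse cash-and-carry (short spot, go long the forward).
At maturity, profit = |F_mkt − F*| = |123.34 − 126.1962| = 2.86 per USD (in JPY)

2.86 per USD (in JPY)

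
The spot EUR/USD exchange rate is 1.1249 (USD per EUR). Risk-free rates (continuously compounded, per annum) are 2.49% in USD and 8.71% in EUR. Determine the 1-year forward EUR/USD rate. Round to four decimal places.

F = S·e^((r_USD − r_EUR)T) = 1.1249 · e^((0.0249 − 0.0871) × 1)
= 1.1249 · e^-0.062200 = 1.1249 × 0.939695
F = 1.0571 USD per EUR

1.0571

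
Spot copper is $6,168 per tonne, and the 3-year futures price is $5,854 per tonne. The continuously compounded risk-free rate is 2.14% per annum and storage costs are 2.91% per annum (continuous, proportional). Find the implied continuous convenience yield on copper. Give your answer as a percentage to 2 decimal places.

F = S·e^((r+u−y)T) ⇒ (r+u−y) = ln(F/S)/T
ln(5854/6168) = -0.052249; /T ⇒ -0.017416
y = r + u − ln(F/S)/T = 0.0214 + 0.0291 + 0.017416 = 0.067916
y = 6.79%

6.79%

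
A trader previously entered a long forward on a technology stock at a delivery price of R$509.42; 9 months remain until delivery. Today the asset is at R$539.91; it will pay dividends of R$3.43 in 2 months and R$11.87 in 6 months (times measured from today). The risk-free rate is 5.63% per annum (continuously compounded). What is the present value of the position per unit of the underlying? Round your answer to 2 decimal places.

PV(remaining dividends) I = 3.43·e^(−0.0563·2/12) + 11.87·e^(−0.0563·6/12) = 14.9385
Current forward F = (S − I)·e^(rT) = (539.91 − 14.9385)·e^(0.0563·9/12) = 524.9715 × 1.043129 = 547.6130
Value (long) = (F − K)·e^(−rT) = (547.6130 − 509.42) × 0.958654 = 36.6139
Value = R$36.61

R$36.61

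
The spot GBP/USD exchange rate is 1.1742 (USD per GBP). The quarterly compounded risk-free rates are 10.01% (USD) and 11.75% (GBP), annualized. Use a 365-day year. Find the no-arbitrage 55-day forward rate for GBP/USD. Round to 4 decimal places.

By covered interest parity, F = S · (1+r_USD/4)^(4T) / (1+r_GBP/4)^(4T)
= 1.1742 × 1.015009 / 1.017604 = 1.1742 × 0.997450
F = 1.1712 USD per GBP

1.1712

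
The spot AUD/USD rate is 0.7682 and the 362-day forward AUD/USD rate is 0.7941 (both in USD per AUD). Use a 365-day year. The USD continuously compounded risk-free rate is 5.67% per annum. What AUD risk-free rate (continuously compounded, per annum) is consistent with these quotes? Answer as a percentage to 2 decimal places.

2.33%

F = S·e^((r_USD − r_AUD)T) ⇒ r_AUD = r_USD − ln(F/S)/T
ln(0.7941/0.7682) = 0.033159; /(362/365) = 0.033434
r_AUD = 0.0567 − 0.033434 = 0.023266
r_AUD = 2.33%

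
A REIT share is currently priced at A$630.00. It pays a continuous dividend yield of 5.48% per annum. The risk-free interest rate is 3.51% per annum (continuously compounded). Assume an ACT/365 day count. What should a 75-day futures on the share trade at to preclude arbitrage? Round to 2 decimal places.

A$627.45

F = S·e^((r − q)T) = 630.00 · e^((0.0351 − 0.0548) × 75/365)
= 630.00 · e^-0.004048 = 630.00 × 0.995960
F = A$627.45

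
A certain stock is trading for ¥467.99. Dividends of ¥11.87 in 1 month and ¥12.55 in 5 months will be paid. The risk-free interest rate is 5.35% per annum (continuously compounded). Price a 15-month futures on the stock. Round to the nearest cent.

PV(dividends) I = 11.87·e^(−0.0535·1/12) + 12.55·e^(−0.0535·5/12)
I = 11.8172 + 12.2733 = 24.0905
F = (S − I)·e^(rT) = (467.99 − 24.0905) · e^(0.0535·15/12)
= 443.8995 · e^0.066875 = 443.8995 × 1.069162 = ¥474.60

¥474.60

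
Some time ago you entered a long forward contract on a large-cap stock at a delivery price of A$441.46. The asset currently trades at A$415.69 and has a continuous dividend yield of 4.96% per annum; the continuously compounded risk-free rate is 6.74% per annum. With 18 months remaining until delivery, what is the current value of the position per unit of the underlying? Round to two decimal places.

-A$13.13

Current fair forward for the remaining 18 months: F = S·e^((r − q)·T), (r − q) = 0.0674 − 0.0496 = 0.0178
F = 415.69 · e^(0.0178 × 18/12) = 415.69 × 1.027060 = 426.9386
Value of long forward = (F − K)·e^(−rT) = (426.9386 − 441.46) · e^(−0.0674·18/12)
= -14.5214 × 0.903843 = -13.13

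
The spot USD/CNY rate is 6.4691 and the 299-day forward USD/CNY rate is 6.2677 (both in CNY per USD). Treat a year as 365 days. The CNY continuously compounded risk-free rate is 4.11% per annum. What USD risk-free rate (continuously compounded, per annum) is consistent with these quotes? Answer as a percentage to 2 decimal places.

F = S·e^((r_CNY − r_USD)T) ⇒ r_USD = r_CNY − ln(F/S)/T
ln(6.2677/6.4691) = -0.031628; /(299/365) = -0.038609
r_USD = 0.0411 + 0.038609 = 0.079709
r_USD = 7.97%

7.97%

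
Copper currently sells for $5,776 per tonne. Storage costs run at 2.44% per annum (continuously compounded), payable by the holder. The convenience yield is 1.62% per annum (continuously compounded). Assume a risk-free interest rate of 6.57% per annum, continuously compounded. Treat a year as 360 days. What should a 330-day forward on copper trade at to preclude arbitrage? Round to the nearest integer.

$6,181 per tonne

Net carry = r + u − y = 0.0657 + 0.0244 − 0.0162 = 0.0739
F = S·e^((r+u−y)T) = 5776 · e^(0.0739 × 330/360) = 5776 · e^0.067742
= 5776 × 1.070089 = $6,181 per tonne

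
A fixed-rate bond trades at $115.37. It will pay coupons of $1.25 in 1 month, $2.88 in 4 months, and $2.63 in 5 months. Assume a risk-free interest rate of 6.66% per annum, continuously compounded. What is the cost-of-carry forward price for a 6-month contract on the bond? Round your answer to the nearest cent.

PV(coupons) I = 1.25·e^(−0.0666·1/12) + 2.88·e^(−0.0666·4/12) + 2.63·e^(−0.0666·5/12)
I = 1.2431 + 2.8168 + 2.5580 = 6.6179
F = (S − I)·e^(rT) = (115.37 − 6.6179) · e^(0.0666·6/12)
= 108.7521 · e^0.033300 = 108.7521 × 1.033861 = $112.43

$112.43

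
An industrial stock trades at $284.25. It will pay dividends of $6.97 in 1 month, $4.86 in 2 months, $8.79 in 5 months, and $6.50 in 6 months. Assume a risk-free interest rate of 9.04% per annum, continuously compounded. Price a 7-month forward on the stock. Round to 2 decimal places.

$271.83

PV(dividends) I = 6.97·e^(−0.0904·1/12) + 4.86·e^(−0.0904·2/12) + 8.79·e^(−0.0904·5/12) + 6.50·e^(−0.0904·6/12)
I = 6.9177 + 4.7873 + 8.4651 + 6.2127 = 26.3828
F = (S − I)·e^(rT) = (284.25 − 26.3828) · e^(0.0904·7/12)
= 257.8672 · e^0.052733 = 257.8672 × 1.054148 = $271.83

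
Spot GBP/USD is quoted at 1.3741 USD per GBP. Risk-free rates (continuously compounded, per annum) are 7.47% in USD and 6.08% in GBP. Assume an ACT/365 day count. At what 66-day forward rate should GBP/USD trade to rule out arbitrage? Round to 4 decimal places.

1.3776

F = S·e^((r_USD − r_GBP)T) = 1.3741 · e^((0.0747 − 0.0608) × 66/365)
= 1.3741 · e^0.002513 = 1.3741 × 1.002516
F = 1.3776 USD per GBP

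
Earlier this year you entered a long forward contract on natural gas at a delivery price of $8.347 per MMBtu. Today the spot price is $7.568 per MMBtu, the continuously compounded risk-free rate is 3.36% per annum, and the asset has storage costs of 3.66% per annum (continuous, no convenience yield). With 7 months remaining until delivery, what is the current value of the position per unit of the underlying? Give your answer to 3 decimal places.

-$0.454 per MMBtu

Current fair forward for the remaining 7 months: F = S·e^((r + u)·T), (r + u) = 0.0336 + 0.0366 = 0.0702
F = 7.568 · e^(0.0702 × 7/12) = 7.568 × 1.041800 = 7.8843
Value of long forward = (F − K)·e^(−rT) = (7.8843 − 8.347) · e^(−0.0336·7/12)
= -0.4627 × 0.980591 = -0.454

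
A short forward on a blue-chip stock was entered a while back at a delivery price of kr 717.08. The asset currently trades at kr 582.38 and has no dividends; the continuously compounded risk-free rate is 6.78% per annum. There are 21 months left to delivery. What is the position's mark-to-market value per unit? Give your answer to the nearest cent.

Current fair forward for the remaining 21 months: F = S·e^(r·T), r = 0.0678
F = 582.38 · e^(0.0678 × 21/12) = 582.38 × 1.125976 = 655.7459
Value of long forward = (F − K)·e^(−rT) = (655.7459 − 717.08) · e^(−0.0678·21/12)
= -61.3341 × 0.888119 = -54.47
Short position value = −(long value) = kr 54.47

kr 54.47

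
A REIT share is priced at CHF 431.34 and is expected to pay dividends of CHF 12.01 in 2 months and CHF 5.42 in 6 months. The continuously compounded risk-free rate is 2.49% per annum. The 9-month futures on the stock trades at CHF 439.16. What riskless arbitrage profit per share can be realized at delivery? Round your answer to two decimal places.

PV(dividends) I = 12.01·e^(−0.0249·2/12) + 5.42·e^(−0.0249·6/12) = 17.3132
Fair futures F* = (S − I)·e^(rT) = (431.34 − 17.3132)·e^0.018675 = 414.0268 × 1.018850 = 421.8312
Market CHF 439.16 > fair 421.8312: forward overpriced → cash-and-carry (borrow at r, buy the stock and collect the dividends, short the forward).
Profit at T = |F_mkt − F*| = |439.16 − 421.8312| = CHF 17.33 per share

CHF 17.33 per share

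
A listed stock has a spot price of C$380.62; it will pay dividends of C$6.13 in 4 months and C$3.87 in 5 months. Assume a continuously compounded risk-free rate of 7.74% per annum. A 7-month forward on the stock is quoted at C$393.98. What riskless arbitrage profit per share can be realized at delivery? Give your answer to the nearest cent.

PV(dividends) I = 6.13·e^(−0.0774·4/12) + 3.87·e^(−0.0774·5/12) = 9.7211
Fair forward F* = (S − I)·e^(rT) = (380.62 − 9.7211)·e^0.045150 = 370.8989 × 1.046185 = 388.0289
Market C$393.98 > fair 388.0289: forward overpriced → cash-and-carry (borrow at r, buy the stock and collect the dividends, short the forward).
Profit at T = |F_mkt − F*| = |393.98 − 388.0289| = C$5.95 per share

C$5.95 per share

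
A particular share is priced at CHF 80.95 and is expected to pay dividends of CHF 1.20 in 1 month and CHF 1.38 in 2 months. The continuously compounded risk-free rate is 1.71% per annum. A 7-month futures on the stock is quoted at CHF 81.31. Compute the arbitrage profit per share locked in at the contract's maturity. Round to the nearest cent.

CHF 2.15 per share

PV(dividends) I = 1.20·e^(−0.0171·1/12) + 1.38·e^(−0.0171·2/12) = 2.5744
Fair futures F* = (S − I)·e^(rT) = (80.95 − 2.5744)·e^0.009975 = 78.3756 × 1.010025 = 79.1613
Market CHF 81.31 > fair 79.1613: forward overpriced → cash-and-carry (borrow at r, buy the stock and collect the dividends, short the forward).
Profit at T = |F_mkt − F*| = |81.31 − 79.1613| = CHF 2.15 per share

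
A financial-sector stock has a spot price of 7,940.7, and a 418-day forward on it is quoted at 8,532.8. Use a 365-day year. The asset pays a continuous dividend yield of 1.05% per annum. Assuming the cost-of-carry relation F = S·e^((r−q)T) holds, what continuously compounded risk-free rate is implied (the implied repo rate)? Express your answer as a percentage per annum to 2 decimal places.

From F = S·e^((r−q)T): (r − q) = ln(F/S)/T
ln(8532.8/7940.7) = ln(1.074565) = 0.071916
(r − q) = 0.071916 / (418/365) = 0.062797
r = ln(F/S)/T + q = 0.062797 + 0.0105 = 0.073297
r = 7.33%

7.33%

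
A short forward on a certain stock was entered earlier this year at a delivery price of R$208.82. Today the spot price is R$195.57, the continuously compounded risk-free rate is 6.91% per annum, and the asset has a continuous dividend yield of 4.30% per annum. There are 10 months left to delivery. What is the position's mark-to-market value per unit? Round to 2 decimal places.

R$8.45

Current fair forward for the remaining 10 months: F = S·e^((r − q)·T), (r − q) = 0.0691 − 0.0430 = 0.0261
F = 195.57 · e^(0.0261 × 10/12) = 195.57 × 1.021988 = 199.8702
Value of long forward = (F − K)·e^(−rT) = (199.8702 − 208.82) · e^(−0.0691·10/12)
= -8.9498 × 0.944043 = -8.45
Short position value = −(long value) = R$8.45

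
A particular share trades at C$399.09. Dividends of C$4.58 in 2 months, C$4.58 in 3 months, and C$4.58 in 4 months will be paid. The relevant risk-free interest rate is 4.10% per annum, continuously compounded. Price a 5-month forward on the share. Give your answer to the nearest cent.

C$392.13

PV(dividends) I = 4.58·e^(−0.0410·2/12) + 4.58·e^(−0.0410·3/12) + 4.58·e^(−0.0410·4/12)
I = 4.5488 + 4.5333 + 4.5178 = 13.5999
F = (S − I)·e^(rT) = (399.09 − 13.5999) · e^(0.0410·5/12)
= 385.4901 · e^0.017083 = 385.4901 × 1.017230 = C$392.13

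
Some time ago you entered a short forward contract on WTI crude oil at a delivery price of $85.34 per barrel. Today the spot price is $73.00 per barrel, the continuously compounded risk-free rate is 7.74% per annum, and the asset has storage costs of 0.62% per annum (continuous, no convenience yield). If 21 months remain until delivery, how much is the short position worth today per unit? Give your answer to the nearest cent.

$0.73 per barrel

Current fair forward for the remaining 21 months: F = S·e^((r + u)·T), (r + u) = 0.0774 + 0.0062 = 0.0836
F = 73.00 · e^(0.0836 × 21/12) = 73.00 × 1.157543 = 84.5006
Value of long forward = (F − K)·e^(−rT) = (84.5006 − 85.34) · e^(−0.0774·21/12)
= -0.8394 × 0.873323 = -0.73
Short position value = −(long value) = $0.73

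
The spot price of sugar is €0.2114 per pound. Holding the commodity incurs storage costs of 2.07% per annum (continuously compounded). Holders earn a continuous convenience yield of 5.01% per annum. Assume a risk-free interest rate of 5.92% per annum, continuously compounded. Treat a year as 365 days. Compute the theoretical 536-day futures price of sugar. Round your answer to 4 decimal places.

€0.2209 per pound

Net carry = r + u − y = 0.0592 + 0.0207 − 0.0501 = 0.0298
F = S·e^((r+u−y)T) = 0.2114 · e^(0.0298 × 536/365) = 0.2114 · e^0.043761
= 0.2114 × 1.044733 = €0.2209 per pound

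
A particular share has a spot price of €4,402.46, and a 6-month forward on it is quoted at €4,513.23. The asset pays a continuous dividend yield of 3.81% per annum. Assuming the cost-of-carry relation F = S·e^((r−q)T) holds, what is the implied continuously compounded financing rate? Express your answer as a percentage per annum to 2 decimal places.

From F = S·e^((r−q)T): (r − q) = ln(F/S)/T
ln(4513.23/4402.46) = ln(1.025161) = 0.024850
(r − q) = 0.024850 / (6/12) = 0.049700
r = ln(F/S)/T + q = 0.049700 + 0.0381 = 0.087800
r = 8.78%

8.78%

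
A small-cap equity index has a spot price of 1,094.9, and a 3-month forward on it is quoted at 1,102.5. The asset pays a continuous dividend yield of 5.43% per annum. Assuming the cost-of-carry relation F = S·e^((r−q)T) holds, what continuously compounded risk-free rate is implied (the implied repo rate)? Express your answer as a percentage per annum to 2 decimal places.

8.20%

From F = S·e^((r−q)T): (r − q) = ln(F/S)/T
ln(1102.5/1094.9) = ln(1.006941) = 0.006917
(r − q) = 0.006917 / (3/12) = 0.027668
r = ln(F/S)/T + q = 0.027668 + 0.0543 = 0.081968
r = 8.20%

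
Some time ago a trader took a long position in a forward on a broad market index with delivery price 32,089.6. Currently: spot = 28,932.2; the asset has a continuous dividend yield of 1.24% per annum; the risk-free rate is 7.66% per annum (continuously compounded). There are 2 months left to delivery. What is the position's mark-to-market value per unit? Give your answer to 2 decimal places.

-2810.06

Current fair forward for the remaining 2 months: F = S·e^((r − q)·T), (r − q) = 0.0766 − 0.0124 = 0.0642
F = 28932.2 · e^(0.0642 × 2/12) = 28932.2 × 1.01075745 = 29243.4367
Value of long forward = (F − K)·e^(−rT) = (29243.4367 − 32089.6) · e^(−0.0766·2/12)
= -2846.1633 × 0.98731448 = -2810.06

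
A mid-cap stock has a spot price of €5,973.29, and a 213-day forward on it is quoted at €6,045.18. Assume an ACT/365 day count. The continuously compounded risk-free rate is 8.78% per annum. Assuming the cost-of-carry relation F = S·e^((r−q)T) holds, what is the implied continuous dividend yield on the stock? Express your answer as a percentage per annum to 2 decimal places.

From F = S·e^((r−q)T): (r − q) = ln(F/S)/T
ln(6045.18/5973.29) = ln(1.012035) = 0.011963
(r − q) = 0.011963 / (213/365) = 0.020500
q = r − ln(F/S)/T = 0.0878 − 0.020500 = 0.067300
q = 6.73%

6.73%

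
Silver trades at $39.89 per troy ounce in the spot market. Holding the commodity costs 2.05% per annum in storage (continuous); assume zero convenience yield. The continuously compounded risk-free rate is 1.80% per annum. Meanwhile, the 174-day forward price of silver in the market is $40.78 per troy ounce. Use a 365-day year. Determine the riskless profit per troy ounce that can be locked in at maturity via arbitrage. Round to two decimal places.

Fair forward: F* = S·e^(carry·T), with carry = (r + u) = 0.0180 + 0.0205 = 0.0385
F* = 39.89 · e^(0.0385 × 174/365) = 39.89 · e^0.018353 = 39.89 × 1.018522 = $40.6288
Market $40.78 > fair $40.6288: forward overpriced → cash-and-carry (buy spot, short the forward).
At maturity, profit = |F_mkt − F*| = |40.78 − 40.6288| = $0.15 per troy ounce

$0.15 per troy ounce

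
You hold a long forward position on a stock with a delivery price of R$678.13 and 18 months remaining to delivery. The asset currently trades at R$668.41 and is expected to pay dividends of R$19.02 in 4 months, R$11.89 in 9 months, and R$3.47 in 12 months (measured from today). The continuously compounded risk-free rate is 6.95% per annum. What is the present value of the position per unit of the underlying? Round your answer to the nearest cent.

PV(remaining dividends) I = 19.02·e^(−0.0695·4/12) + 11.89·e^(−0.0695·9/12) + 3.47·e^(−0.0695·12/12) = 33.1076
Current forward F = (S − I)·e^(rT) = (668.41 − 33.1076)·e^(0.0695·18/12) = 635.3024 × 1.109878 = 705.1082
Value (long) = (F − K)·e^(−rT) = (705.1082 − 678.13) × 0.901000 = 24.3074
Value = R$24.31

R$24.31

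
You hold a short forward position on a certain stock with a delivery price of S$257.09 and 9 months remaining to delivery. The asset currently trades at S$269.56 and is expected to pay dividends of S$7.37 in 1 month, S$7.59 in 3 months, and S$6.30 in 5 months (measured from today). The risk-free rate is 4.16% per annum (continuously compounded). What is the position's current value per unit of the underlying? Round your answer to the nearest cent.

PV(remaining dividends) I = 7.37·e^(−0.0416·1/12) + 7.59·e^(−0.0416·3/12) + 6.30·e^(−0.0416·5/12) = 21.0477
Current forward F = (S − I)·e^(rT) = (269.56 − 21.0477)·e^(0.0416·9/12) = 248.5123 × 1.031692 = 256.3882
Value (long) = (F − K)·e^(−rT) = (256.3882 − 257.09) × 0.969282 = -0.6802
Short position value = −(long value) = S$0.68

S$0.68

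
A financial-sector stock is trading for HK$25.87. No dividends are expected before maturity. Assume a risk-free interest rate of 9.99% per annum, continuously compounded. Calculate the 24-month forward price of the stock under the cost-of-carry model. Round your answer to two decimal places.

HK$31.59

F = S·e^(rT) = 25.87 · e^(0.0999 × 24/12)
= 25.87 · e^0.199800 = 25.87 × 1.221159
F = HK$31.59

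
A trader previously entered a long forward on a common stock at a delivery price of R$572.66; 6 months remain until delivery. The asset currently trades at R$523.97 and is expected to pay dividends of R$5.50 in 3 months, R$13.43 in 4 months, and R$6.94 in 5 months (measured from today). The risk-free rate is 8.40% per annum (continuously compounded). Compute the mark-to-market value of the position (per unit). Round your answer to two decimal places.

-R$50.28

PV(remaining dividends) I = 5.50·e^(−0.0840·3/12) + 13.43·e^(−0.0840·4/12) + 6.94·e^(−0.0840·5/12) = 25.1462
Current forward F = (S − I)·e^(rT) = (523.97 − 25.1462)·e^(0.0840·6/12) = 498.8238 × 1.042894 = 520.2203
Value (long) = (F − K)·e^(−rT) = (520.2203 − 572.66) × 0.958870 = -50.2829
Value = -R$50.28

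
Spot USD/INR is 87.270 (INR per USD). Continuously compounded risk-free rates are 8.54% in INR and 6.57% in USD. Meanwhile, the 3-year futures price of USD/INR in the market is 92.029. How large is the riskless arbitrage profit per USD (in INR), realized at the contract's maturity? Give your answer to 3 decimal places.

0.554 per USD (in INR)

Fair futures: F* = S·e^(carry·T), with carry = (r_INR − r_USD) = 0.0854 − 0.0657 = 0.0197
F* = 87.270 · e^(0.0197 × 3) = 87.270 · e^0.059100 = 87.270 × 1.060881 = 92.5831
Market 92.029 < fair 92.5831: forward underpriced → reverse cash-and-carry (short spot, go long the forward).
At maturity, profit = |F_mkt − F*| = |92.029 − 92.5831| = 0.554 per USD (in INR)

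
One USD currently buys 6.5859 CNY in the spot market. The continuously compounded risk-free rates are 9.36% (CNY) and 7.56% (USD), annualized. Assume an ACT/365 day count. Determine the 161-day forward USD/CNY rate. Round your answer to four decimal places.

6.6384

F = S·e^((r_CNY − r_USD)T) = 6.5859 · e^((0.0936 − 0.0756) × 161/365)
= 6.5859 · e^0.007940 = 6.5859 × 1.007972
F = 6.6384 CNY per USD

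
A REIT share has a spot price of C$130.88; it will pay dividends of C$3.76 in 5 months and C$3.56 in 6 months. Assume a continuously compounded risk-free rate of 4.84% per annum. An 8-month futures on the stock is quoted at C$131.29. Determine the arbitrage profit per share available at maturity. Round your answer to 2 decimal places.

PV(dividends) I = 3.76·e^(−0.0484·5/12) + 3.56·e^(−0.0484·6/12) = 7.1598
Fair futures F* = (S − I)·e^(rT) = (130.88 − 7.1598)·e^0.032267 = 123.7202 × 1.032793 = 127.7774
Market C$131.29 > fair 127.7774: forward overpriced → cash-and-carry (borrow at r, buy the stock and collect the dividends, short the forward).
Profit at T = |F_mkt − F*| = |131.29 − 127.7774| = C$3.51 per share

C$3.51 per share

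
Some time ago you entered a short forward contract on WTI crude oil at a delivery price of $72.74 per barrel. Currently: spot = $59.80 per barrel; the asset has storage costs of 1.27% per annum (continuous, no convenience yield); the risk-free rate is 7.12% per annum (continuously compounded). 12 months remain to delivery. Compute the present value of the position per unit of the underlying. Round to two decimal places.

$7.18 per barrel

Current fair forward for the remaining 12 months: F = S·e^((r + u)·T), (r + u) = 0.0712 + 0.0127 = 0.0839
F = 59.80 · e^(0.0839 × 12/12) = 59.80 × 1.087520 = 65.0337
Value of long forward = (F − K)·e^(−rT) = (65.0337 − 72.74) · e^(−0.0712·12/12)
= -7.7063 × 0.931276 = -7.18
Short position value = −(long value) = $7.18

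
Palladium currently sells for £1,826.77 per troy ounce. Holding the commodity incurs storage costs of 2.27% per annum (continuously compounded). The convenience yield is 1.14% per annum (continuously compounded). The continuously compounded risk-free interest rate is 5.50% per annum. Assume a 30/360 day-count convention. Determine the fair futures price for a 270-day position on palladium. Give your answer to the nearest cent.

£1,919.90 per troy ounce

Net carry = r + u − y = 0.0550 + 0.0227 − 0.0114 = 0.0663
F = S·e^((r+u−y)T) = 1826.77 · e^(0.0663 × 270/360) = 1826.77 · e^0.04972500
= 1826.77 × 1.05098204 = £1,919.90 per troy ounce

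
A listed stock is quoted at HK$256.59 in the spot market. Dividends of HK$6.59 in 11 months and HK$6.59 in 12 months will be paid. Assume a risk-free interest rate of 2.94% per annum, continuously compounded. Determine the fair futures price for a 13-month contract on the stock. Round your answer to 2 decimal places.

PV(dividends) I = 6.59·e^(−0.0294·11/12) + 6.59·e^(−0.0294·12/12)
I = 6.4148 + 6.3991 = 12.8139
F = (S − I)·e^(rT) = (256.59 − 12.8139) · e^(0.0294·13/12)
= 243.7761 · e^0.031850 = 243.7761 × 1.032363 = HK$251.67

HK$251.67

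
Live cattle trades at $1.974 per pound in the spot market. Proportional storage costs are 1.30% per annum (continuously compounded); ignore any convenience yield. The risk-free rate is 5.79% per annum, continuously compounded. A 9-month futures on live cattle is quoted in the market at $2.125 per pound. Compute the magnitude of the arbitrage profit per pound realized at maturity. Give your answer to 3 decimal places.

$0.043 per pound

Fair futures: F* = S·e^(carry·T), with carry = (r + u) = 0.0579 + 0.0130 = 0.0709
F* = 1.974 · e^(0.0709 × 9/12) = 1.974 · e^0.053175 = 1.974 × 1.054614 = $2.0818
Market $2.125 > fair $2.0818: forward overpriced → cash-and-carry (buy spot, short the forward).
At maturity, profit = |F_mkt − F*| = |2.125 − 2.0818| = $0.043 per pound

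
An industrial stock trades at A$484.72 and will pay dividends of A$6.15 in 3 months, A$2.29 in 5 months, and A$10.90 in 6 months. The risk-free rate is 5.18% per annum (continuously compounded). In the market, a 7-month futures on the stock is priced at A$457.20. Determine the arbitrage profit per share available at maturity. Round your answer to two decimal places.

PV(dividends) I = 6.15·e^(−0.0518·3/12) + 2.29·e^(−0.0518·5/12) + 10.90·e^(−0.0518·6/12) = 18.9333
Fair futures F* = (S − I)·e^(rT) = (484.72 − 18.9333)·e^0.030217 = 465.7867 × 1.030678 = 480.0761
Market A$457.20 < fair 480.0761: forward underpriced → reverse cash-and-carry (short the stock, invest proceeds at r, pay the dividends, go long the forward).
Profit at T = |F_mkt − F*| = |457.20 − 480.0761| = A$22.88 per share

A$22.88 per share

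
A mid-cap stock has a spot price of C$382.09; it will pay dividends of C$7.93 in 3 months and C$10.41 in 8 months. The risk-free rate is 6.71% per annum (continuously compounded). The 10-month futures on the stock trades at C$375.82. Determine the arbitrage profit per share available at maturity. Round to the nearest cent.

PV(dividends) I = 7.93·e^(−0.0671·3/12) + 10.41·e^(−0.0671·8/12) = 17.7527
Fair futures F* = (S − I)·e^(rT) = (382.09 − 17.7527)·e^0.055917 = 364.3373 × 1.057510 = 385.2903
Market C$375.82 < fair 385.2903: forward underpriced → reverse cash-and-carry (short the stock, invest proceeds at r, pay the dividends, go long the forward).
Profit at T = |F_mkt − F*| = |375.82 − 385.2903| = C$9.47 per share

C$9.47 per share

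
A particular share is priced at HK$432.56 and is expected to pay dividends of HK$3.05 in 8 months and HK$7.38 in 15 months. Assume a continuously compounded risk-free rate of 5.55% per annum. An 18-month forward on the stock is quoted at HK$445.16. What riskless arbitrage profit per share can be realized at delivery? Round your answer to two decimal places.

PV(dividends) I = 3.05·e^(−0.0555·8/12) + 7.38·e^(−0.0555·15/12) = 9.8246
Fair forward F* = (S − I)·e^(rT) = (432.56 − 9.8246)·e^0.083250 = 422.7354 × 1.086813 = 459.4343
Market HK$445.16 < fair 459.4343: forward underpriced → reverse cash-and-carry (short the stock, invest proceeds at r, pay the dividends, go long the forward).
Profit at T = |F_mkt − F*| = |445.16 − 459.4343| = HK$14.27 per share

HK$14.27 per share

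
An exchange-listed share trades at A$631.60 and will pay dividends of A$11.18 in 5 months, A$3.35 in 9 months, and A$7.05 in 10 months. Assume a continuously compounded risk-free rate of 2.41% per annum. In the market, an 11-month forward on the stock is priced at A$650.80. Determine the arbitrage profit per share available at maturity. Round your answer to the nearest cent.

PV(dividends) I = 11.18·e^(−0.0241·5/12) + 3.35·e^(−0.0241·9/12) + 7.05·e^(−0.0241·10/12) = 21.2681
Fair forward F* = (S − I)·e^(rT) = (631.60 − 21.2681)·e^0.022092 = 610.3319 × 1.022338 = 623.9655
Market A$650.80 > fair 623.9655: forward overpriced → cash-and-carry (borrow at r, buy the stock and collect the dividends, short the forward).
Profit at T = |F_mkt − F*| = |650.80 − 623.9655| = A$26.83 per share

A$26.83 per share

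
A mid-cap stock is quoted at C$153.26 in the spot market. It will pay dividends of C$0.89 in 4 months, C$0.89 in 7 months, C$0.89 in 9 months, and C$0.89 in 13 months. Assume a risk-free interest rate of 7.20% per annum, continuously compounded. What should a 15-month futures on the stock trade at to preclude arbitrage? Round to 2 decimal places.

C$163.99

PV(dividends) I = 0.89·e^(−0.0720·4/12) + 0.89·e^(−0.0720·7/12) + 0.89·e^(−0.0720·9/12) + 0.89·e^(−0.0720·13/12)
I = 0.8689 + 0.8534 + 0.8432 + 0.8232 = 3.3887
F = (S − I)·e^(rT) = (153.26 − 3.3887) · e^(0.0720·15/12)
= 149.8713 · e^0.090000 = 149.8713 × 1.094174 = C$163.99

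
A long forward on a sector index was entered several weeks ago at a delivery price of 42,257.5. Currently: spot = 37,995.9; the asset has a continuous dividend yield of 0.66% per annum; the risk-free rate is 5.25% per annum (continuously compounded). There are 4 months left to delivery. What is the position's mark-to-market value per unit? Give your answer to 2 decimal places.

Current fair forward for the remaining 4 months: F = S·e^((r − q)·T), (r − q) = 0.0525 − 0.0066 = 0.0459
F = 37995.9 · e^(0.0459 × 4/12) = 37995.9 × 1.01541764 = 38581.7071
Value of long forward = (F − K)·e^(−rT) = (38581.7071 − 42257.5) · e^(−0.0525·4/12)
= -3675.7929 × 0.98265224 = -3612.03

-3612.03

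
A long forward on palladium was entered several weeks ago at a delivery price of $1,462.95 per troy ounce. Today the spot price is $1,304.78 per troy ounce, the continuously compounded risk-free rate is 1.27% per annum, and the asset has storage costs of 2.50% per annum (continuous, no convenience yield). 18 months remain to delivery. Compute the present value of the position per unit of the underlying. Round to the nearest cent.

Current fair forward for the remaining 18 months: F = S·e^((r + u)·T), (r + u) = 0.0127 + 0.0250 = 0.0377
F = 1304.78 · e^(0.0377 × 18/12) = 1304.78 × 1.05817952 = 1380.6915
Value of long forward = (F − K)·e^(−rT) = (1380.6915 − 1462.95) · e^(−0.0127·18/12)
= -82.2585 × 0.98113030 = -80.71

-$80.71 per troy ounce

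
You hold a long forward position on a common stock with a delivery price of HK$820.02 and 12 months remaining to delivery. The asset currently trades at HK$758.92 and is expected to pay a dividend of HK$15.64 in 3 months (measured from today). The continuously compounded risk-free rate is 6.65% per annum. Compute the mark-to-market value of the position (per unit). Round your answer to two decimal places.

-HK$23.72

PV(remaining dividends) I = 15.64·e^(−0.0665·3/12) = 15.3821
Current forward F = (S − I)·e^(rT) = (758.92 − 15.3821)·e^(0.0665·12/12) = 743.5379 × 1.068761 = 794.6643
Value (long) = (F − K)·e^(−rT) = (794.6643 − 820.02) × 0.935663 = -23.7244
Value = -HK$23.72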